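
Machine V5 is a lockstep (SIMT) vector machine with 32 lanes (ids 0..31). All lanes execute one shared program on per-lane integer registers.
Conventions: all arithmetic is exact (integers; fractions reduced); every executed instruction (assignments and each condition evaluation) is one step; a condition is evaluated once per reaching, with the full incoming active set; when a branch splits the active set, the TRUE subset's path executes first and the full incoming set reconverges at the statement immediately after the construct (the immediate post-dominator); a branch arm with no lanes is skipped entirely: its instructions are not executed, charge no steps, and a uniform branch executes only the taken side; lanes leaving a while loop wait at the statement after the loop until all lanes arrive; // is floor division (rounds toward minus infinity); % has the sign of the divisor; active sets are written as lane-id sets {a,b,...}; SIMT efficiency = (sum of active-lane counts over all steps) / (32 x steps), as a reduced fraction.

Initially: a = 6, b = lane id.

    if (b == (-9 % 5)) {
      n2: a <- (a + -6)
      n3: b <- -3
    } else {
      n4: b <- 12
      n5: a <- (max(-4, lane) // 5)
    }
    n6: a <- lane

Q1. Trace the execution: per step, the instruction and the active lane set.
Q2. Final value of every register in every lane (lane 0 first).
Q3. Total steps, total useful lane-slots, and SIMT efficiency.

step 0: eval (b == (-9 % 5))         {0,1,2,3,4,5,6,7,8,9,10,11,12,13,14,15,16,17,18,19,20,21,22,23,24,25,26,27,28,29,30,31}
step 1: a <- (a + -6)                {1}
step 2: b <- -3                      {1}
step 3: b <- 12                      {0,2,3,4,5,6,7,8,9,10,11,12,13,14,15,16,17,18,19,20,21,22,23,24,25,26,27,28,29,30,31}
step 4: a <- (max(-4, lane) // 5)    {0,2,3,4,5,6,7,8,9,10,11,12,13,14,15,16,17,18,19,20,21,22,23,24,25,26,27,28,29,30,31}
step 5: a <- lane                    {0,1,2,3,4,5,6,7,8,9,10,11,12,13,14,15,16,17,18,19,20,21,22,23,24,25,26,27,28,29,30,31}

Answer: 6 steps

a: 0,1,2,3,4,5,6,7,8,9,10,11,12,13,14,15,16,17,18,19,20,21,22,23,24,25,26,27,28,29,30,31
b: 12,-3,12,12,12,12,12,12,12,12,12,12,12,12,12,12,12,12,12,12,12,12,12,12,12,12,12,12,12,12,12,12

steps = 6; useful = 128; efficiency = 128/192 = 2/3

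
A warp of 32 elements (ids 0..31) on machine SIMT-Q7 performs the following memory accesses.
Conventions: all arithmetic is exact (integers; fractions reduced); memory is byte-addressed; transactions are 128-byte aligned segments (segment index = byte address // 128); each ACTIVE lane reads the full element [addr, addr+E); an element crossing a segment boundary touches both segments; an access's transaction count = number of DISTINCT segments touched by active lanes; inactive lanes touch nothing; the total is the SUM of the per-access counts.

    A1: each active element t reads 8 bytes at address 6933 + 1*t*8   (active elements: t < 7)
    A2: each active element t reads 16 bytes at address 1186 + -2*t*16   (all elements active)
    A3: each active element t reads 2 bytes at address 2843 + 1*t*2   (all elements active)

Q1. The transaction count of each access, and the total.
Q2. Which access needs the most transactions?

A1: 1 transaction
A2: 9 transactions
A3: 1 transaction

Answer: 1,9,1; total 11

Answer: A2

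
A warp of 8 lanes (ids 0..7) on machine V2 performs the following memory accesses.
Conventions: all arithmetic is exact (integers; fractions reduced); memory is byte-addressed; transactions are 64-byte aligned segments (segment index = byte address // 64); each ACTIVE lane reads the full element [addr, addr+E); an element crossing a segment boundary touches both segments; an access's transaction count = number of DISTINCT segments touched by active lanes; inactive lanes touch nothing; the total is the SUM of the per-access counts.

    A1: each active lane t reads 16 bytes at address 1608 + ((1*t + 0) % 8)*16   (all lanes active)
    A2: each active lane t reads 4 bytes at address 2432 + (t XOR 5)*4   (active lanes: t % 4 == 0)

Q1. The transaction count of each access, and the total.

A1: 3 transactions
A2: 1 transaction

Answer: 3,1; total 4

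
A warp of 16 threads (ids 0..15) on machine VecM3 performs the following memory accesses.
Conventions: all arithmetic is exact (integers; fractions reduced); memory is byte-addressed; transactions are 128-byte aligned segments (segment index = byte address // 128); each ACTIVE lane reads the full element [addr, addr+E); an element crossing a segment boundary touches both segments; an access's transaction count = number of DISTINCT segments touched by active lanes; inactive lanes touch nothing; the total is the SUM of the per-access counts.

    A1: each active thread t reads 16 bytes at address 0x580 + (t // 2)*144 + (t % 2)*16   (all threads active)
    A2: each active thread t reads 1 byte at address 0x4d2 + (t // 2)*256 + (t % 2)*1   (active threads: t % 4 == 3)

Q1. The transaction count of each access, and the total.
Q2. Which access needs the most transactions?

A1: 9 transactions
A2: 4 transactions

Answer: 9,4; total 13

Answer: A1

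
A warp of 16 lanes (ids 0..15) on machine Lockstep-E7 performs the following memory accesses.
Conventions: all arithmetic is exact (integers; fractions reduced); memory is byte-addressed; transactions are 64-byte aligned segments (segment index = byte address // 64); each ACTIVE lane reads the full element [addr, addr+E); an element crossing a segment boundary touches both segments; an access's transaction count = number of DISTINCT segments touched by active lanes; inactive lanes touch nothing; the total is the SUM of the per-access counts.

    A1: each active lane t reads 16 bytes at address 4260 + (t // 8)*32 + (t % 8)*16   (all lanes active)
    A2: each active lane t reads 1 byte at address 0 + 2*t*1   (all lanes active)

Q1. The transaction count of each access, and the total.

A1: 4 transactions
A2: 1 transaction

Answer: 4,1; total 5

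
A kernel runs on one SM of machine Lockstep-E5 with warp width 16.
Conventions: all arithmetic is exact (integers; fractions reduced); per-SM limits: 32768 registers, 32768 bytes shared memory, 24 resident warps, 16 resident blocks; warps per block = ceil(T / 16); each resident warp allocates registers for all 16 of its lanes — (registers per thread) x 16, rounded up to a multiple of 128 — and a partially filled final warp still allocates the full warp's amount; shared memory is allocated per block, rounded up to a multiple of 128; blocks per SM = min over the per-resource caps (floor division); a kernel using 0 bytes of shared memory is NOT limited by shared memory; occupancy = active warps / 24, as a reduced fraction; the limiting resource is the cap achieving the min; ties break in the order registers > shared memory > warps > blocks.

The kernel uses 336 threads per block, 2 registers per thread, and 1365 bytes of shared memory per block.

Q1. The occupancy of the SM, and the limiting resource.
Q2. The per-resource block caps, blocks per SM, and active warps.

Answer: occupancy 7/8, limited by warps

registers: 12 blocks
shared memory: 23 blocks
warps: 1 block
blocks: 16 blocks

Answer: 1 block, 21 active warps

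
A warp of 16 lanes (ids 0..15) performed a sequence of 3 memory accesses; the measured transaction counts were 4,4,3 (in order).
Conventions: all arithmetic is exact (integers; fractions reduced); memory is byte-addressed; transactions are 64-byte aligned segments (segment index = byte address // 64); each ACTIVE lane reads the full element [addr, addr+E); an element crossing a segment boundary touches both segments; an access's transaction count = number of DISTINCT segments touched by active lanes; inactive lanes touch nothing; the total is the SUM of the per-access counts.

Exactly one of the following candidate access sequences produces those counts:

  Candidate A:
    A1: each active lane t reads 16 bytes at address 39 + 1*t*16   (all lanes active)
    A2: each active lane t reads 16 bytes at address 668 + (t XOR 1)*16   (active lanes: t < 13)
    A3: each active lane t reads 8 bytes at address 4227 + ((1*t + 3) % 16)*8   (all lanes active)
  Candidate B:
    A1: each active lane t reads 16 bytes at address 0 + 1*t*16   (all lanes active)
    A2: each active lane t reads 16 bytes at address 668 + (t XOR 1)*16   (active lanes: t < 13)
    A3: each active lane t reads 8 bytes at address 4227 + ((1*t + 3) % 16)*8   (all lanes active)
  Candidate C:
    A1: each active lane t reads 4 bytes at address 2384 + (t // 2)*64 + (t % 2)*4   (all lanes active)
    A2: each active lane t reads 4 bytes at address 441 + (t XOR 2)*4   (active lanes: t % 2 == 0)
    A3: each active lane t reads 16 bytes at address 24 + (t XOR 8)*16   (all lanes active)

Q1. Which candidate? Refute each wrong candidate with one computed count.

A: A1 gives 5 transactions, not 4
C: A1 gives 8 transactions, not 4
B: all counts match (4,4,3)

Answer: B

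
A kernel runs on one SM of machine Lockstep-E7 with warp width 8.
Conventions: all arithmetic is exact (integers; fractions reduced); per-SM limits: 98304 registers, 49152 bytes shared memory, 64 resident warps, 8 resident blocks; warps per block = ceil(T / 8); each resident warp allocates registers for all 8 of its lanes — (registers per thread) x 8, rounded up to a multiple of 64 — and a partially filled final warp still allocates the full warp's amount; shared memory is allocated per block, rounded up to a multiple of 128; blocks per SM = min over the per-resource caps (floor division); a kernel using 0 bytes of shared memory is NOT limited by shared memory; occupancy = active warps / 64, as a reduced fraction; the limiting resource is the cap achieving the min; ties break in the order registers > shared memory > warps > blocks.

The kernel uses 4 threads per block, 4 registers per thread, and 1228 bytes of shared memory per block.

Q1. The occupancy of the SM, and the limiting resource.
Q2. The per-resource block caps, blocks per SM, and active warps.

Answer: occupancy 1/8, limited by blocks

registers: 1536 blocks
shared memory: 38 blocks
warps: 64 blocks
blocks: 8 blocks

Answer: 8 blocks, 8 active warps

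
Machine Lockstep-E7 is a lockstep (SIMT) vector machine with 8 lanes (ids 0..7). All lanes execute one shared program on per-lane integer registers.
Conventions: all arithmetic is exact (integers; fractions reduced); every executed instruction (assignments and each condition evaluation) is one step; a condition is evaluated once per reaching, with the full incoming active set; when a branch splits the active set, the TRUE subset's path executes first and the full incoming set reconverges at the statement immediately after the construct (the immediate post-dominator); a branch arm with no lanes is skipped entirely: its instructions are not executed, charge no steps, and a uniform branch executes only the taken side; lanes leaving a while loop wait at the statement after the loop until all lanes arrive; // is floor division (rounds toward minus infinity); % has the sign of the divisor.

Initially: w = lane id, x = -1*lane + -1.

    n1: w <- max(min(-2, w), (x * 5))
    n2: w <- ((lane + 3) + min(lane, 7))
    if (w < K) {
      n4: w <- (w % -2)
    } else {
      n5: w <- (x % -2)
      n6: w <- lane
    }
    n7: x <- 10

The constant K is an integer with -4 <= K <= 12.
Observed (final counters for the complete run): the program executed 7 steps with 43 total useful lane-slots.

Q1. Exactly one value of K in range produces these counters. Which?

Answer: K = 12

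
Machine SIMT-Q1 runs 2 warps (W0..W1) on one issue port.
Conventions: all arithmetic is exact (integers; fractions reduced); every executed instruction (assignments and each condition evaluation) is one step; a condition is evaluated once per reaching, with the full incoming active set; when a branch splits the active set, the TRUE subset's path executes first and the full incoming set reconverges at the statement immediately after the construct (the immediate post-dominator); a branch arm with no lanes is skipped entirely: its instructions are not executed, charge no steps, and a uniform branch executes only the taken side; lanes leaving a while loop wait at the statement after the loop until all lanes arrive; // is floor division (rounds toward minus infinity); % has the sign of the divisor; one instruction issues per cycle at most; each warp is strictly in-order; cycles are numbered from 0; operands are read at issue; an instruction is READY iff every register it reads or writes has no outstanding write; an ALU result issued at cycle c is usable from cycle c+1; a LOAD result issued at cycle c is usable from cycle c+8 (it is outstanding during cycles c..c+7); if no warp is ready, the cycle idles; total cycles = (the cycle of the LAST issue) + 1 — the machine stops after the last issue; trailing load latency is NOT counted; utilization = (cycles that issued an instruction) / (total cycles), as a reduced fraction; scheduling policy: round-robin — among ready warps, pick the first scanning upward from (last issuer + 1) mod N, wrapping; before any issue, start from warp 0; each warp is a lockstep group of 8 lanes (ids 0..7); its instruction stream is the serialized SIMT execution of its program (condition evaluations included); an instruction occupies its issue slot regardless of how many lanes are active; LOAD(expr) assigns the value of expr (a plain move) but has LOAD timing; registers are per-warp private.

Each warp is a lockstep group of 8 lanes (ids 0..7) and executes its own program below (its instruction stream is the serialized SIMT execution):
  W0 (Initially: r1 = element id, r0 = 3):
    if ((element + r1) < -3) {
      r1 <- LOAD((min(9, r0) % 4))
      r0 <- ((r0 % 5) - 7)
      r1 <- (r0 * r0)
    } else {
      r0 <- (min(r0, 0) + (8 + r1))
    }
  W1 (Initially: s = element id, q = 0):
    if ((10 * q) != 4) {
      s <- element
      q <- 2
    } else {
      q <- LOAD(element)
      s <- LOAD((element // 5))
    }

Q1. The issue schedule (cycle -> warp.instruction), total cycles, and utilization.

cycle 0: W0.I0
cycle 1: W1.I0
cycle 2: W0.I1
cycle 3: W1.I1
cycle 4: W1.I2

Answer: 5 cycles, utilization 1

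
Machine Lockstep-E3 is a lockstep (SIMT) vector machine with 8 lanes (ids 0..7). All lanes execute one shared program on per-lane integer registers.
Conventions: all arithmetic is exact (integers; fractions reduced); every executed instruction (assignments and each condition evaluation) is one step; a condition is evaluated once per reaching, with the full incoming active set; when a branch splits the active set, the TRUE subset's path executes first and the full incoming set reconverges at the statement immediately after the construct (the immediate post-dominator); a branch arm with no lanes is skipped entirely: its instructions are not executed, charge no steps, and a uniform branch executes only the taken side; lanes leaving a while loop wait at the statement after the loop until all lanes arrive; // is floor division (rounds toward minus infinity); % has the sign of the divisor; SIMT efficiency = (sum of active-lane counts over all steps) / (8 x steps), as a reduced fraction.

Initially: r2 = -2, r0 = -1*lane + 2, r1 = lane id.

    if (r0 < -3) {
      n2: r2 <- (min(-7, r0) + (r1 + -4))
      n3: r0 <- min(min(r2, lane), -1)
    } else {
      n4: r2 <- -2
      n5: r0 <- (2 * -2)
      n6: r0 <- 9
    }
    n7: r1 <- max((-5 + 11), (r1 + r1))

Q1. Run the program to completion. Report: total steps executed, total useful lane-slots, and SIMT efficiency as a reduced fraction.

Answer: 7 steps, 38 useful, 19/28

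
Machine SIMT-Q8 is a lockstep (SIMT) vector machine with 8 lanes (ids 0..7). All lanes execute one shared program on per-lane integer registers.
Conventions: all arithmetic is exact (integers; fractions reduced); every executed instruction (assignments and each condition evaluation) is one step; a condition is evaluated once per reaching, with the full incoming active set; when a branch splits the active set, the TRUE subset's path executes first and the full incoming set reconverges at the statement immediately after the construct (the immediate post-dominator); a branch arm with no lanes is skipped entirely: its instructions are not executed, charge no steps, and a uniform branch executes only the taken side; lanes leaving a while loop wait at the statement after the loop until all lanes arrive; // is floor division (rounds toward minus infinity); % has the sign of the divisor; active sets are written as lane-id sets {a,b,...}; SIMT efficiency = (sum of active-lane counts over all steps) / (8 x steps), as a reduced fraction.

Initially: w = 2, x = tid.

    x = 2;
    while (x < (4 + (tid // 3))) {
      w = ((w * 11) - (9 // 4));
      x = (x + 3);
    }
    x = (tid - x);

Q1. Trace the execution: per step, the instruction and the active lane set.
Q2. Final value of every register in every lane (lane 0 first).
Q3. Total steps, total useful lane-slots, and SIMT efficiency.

step 0: x <- 2                       {0,1,2,3,4,5,6,7}
step 1: eval (x < (4 + (tid // 3)))  {0,1,2,3,4,5,6,7}
step 2: w <- ((w * 11) - (9 // 4))   {0,1,2,3,4,5,6,7}
step 3: x <- (x + 3)                 {0,1,2,3,4,5,6,7}
step 4: eval (x < (4 + (tid // 3)))  {0,1,2,3,4,5,6,7}
step 5: w <- ((w * 11) - (9 // 4))   {6,7}
step 6: x <- (x + 3)                 {6,7}
step 7: eval (x < (4 + (tid // 3)))  {6,7}
step 8: x <- (tid - x)               {0,1,2,3,4,5,6,7}

Answer: 9 steps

w: 20,20,20,20,20,20,218,218
x: -5,-4,-3,-2,-1,0,-2,-1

steps = 9; useful = 54; efficiency = 54/72 = 3/4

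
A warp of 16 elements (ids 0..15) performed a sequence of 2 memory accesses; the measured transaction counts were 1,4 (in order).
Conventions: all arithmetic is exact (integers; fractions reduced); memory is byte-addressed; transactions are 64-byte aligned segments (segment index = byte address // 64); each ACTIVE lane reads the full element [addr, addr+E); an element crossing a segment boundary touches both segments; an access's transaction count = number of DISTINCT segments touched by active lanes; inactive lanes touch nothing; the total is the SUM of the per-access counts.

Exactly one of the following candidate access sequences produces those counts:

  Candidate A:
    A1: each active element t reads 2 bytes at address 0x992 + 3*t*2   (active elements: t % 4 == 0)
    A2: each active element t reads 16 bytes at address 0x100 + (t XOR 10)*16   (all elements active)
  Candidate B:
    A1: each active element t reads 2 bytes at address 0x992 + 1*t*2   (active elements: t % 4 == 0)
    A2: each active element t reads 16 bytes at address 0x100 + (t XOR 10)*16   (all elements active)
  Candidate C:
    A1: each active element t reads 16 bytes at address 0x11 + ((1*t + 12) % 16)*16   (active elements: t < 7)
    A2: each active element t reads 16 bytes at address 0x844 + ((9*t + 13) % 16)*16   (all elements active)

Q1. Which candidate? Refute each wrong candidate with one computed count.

A: A1 gives 2 transactions, not 1
C: A1 gives 4 transactions, not 1
B: all counts match (1,4)

Answer: B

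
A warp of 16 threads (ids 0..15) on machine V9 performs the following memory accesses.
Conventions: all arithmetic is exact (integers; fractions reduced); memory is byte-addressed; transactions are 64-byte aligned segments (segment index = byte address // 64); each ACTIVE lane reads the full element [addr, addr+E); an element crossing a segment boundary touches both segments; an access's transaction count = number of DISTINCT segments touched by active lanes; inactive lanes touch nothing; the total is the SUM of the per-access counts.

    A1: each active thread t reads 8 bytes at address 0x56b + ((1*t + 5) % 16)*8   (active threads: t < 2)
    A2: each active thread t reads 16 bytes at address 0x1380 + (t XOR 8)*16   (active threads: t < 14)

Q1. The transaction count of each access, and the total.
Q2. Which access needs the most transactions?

A1: 1 transaction
A2: 4 transactions

Answer: 1,4; total 5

Answer: A2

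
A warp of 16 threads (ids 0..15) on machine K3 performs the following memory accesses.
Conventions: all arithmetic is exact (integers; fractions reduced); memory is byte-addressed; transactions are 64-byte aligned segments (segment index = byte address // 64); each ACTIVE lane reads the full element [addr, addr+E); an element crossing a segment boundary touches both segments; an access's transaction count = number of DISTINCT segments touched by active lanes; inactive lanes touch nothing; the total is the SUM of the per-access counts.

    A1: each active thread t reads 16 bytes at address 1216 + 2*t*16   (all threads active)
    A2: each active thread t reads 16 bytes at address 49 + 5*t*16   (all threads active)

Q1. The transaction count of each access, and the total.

A1: 8 transactions
A2: 20 transactions

Answer: 8,20; total 28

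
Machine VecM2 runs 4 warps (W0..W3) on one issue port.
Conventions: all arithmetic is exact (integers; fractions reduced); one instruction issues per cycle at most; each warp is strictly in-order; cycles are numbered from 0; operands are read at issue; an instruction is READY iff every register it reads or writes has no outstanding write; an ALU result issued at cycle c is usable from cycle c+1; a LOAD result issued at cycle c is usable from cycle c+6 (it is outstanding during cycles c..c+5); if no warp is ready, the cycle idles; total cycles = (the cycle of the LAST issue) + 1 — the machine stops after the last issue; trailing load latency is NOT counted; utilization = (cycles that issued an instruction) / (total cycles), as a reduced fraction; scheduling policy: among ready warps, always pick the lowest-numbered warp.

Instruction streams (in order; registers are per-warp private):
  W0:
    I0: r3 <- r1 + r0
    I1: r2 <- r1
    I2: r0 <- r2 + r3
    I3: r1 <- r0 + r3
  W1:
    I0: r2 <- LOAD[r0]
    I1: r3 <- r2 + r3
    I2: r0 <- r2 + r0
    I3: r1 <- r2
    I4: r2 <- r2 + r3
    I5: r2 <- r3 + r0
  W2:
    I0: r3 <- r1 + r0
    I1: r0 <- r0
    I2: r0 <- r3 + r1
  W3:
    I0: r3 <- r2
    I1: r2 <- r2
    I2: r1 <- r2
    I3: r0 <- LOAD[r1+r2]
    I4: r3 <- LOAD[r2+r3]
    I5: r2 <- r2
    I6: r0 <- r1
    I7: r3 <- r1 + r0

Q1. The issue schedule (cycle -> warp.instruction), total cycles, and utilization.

cycle 0: W0.I0
cycle 1: W0.I1
cycle 2: W0.I2
cycle 3: W0.I3
cycle 4: W1.I0
cycle 5: W2.I0
cycle 6: W2.I1
cycle 7: W2.I2
cycle 8: W3.I0
cycle 9: W3.I1
cycle 10: W1.I1
cycle 11: W1.I2
cycle 12: W1.I3
cycle 13: W1.I4
cycle 14: W1.I5
cycle 15: W3.I2
cycle 16: W3.I3
cycle 17: W3.I4
cycle 18: W3.I5
cycle 19: idle
cycle 20: idle
cycle 21: idle
cycle 22: W3.I6
cycle 23: W3.I7

Answer: 24 cycles, utilization 7/8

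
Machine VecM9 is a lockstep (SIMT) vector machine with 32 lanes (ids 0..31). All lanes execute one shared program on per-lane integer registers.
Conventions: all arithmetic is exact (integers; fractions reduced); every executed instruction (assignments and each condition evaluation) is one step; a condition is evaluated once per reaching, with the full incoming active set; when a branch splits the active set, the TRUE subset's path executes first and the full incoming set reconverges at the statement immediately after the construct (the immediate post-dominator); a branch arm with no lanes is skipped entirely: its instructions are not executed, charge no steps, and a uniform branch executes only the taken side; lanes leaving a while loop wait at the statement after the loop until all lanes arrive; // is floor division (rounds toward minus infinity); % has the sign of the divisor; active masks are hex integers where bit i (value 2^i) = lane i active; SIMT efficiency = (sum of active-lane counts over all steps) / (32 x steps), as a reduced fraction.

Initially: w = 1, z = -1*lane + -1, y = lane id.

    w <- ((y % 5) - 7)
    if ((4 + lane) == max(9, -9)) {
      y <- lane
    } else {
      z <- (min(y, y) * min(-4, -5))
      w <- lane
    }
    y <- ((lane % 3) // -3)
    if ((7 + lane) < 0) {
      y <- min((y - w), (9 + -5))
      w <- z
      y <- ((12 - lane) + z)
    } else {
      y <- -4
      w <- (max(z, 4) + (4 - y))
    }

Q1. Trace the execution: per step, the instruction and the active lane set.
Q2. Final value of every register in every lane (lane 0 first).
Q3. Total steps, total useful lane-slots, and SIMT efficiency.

step 0: w <- ((y % 5) - 7)           0xffffffff
step 1: eval ((4 + lane) == max(9, -9)) 0xffffffff
step 2: y <- lane                    0x00000020
step 3: z <- (min(y, y) * min(-4, -5)) 0xffffffdf
step 4: w <- lane                    0xffffffdf
step 5: y <- ((lane % 3) // -3)      0xffffffff
step 6: eval ((7 + lane) < 0)        0xffffffff
step 7: y <- -4                      0xffffffff
step 8: w <- (max(z, 4) + (4 - y))   0xffffffff

Answer: 9 steps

w: 12,12,12,12,12,12,12,12,12,12,12,12,12,12,12,12,12,12,12,12,12,12,12,12,12,12,12,12,12,12,12,12
z: 0,-5,-10,-15,-20,-6,-30,-35,-40,-45,-50,-55,-60,-65,-70,-75,-80,-85,-90,-95,-100,-105,-110,-115,-120,-125,-130,-135,-140,-145,-150,-155
y: -4,-4,-4,-4,-4,-4,-4,-4,-4,-4,-4,-4,-4,-4,-4,-4,-4,-4,-4,-4,-4,-4,-4,-4,-4,-4,-4,-4,-4,-4,-4,-4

steps = 9; useful = 255; efficiency = 255/288 = 85/96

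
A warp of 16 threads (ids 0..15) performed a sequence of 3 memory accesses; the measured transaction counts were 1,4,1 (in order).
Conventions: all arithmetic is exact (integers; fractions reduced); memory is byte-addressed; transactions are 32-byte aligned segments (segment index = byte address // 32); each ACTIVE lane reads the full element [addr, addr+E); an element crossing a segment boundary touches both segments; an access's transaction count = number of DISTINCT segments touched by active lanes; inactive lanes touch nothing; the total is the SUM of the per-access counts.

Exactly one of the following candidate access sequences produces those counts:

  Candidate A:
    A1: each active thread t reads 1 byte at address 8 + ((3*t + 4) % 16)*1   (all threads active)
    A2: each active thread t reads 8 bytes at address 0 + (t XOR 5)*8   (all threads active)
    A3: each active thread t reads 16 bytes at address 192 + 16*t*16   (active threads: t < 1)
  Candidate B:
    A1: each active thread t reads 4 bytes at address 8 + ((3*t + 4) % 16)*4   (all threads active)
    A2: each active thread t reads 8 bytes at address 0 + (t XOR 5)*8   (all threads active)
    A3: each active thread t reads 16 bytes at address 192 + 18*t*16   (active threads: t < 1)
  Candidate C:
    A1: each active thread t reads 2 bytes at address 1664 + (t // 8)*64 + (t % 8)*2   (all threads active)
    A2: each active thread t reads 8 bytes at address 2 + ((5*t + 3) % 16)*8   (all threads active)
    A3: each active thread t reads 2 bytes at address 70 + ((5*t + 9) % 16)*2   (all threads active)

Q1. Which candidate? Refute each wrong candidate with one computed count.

B: A1 gives 3 transactions, not 1
C: A1 gives 2 transactions, not 1
A: all counts match (1,4,1)

Answer: A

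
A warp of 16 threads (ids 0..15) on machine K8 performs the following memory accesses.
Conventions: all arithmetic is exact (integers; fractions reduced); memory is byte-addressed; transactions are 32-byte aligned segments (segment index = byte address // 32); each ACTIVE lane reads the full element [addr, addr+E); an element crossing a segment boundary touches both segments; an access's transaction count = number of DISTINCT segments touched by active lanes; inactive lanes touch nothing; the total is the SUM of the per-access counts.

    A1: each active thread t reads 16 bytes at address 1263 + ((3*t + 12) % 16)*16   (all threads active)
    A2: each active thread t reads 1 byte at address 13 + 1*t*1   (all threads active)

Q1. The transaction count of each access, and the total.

A1: 9 transactions
A2: 1 transaction

Answer: 9,1; total 10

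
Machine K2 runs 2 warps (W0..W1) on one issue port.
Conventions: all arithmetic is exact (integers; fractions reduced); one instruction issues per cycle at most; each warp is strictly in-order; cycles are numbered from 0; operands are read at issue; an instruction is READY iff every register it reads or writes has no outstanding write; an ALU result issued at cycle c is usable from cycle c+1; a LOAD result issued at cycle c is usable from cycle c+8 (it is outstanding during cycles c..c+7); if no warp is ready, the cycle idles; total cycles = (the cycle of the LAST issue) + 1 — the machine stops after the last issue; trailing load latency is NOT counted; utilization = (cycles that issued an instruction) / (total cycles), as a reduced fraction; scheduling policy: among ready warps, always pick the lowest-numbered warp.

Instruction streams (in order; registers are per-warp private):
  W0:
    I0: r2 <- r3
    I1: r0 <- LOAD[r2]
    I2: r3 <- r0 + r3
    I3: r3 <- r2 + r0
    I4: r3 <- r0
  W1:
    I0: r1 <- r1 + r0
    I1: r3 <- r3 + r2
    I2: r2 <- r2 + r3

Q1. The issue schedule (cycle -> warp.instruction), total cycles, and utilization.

cycle 0: W0.I0
cycle 1: W0.I1
cycle 2: W1.I0
cycle 3: W1.I1
cycle 4: W1.I2
cycle 5: idle
cycle 6: idle
cycle 7: idle
cycle 8: idle
cycle 9: W0.I2
cycle 10: W0.I3
cycle 11: W0.I4

Answer: 12 cycles, utilization 2/3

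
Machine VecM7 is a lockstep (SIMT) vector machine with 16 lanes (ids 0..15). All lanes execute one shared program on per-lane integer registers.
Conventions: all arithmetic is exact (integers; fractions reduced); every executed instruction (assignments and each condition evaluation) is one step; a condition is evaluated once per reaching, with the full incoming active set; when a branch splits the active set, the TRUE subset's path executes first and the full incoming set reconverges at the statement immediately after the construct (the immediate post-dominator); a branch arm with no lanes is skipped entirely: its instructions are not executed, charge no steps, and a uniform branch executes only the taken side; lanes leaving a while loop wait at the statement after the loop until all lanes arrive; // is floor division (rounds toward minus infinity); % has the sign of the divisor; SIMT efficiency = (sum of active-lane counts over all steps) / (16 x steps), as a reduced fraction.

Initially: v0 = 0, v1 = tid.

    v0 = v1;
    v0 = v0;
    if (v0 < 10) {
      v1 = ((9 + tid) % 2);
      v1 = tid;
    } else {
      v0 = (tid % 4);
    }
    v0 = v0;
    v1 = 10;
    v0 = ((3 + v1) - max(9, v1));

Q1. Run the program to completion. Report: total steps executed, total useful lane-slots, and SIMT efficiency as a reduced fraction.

Answer: 9 steps, 122 useful, 61/72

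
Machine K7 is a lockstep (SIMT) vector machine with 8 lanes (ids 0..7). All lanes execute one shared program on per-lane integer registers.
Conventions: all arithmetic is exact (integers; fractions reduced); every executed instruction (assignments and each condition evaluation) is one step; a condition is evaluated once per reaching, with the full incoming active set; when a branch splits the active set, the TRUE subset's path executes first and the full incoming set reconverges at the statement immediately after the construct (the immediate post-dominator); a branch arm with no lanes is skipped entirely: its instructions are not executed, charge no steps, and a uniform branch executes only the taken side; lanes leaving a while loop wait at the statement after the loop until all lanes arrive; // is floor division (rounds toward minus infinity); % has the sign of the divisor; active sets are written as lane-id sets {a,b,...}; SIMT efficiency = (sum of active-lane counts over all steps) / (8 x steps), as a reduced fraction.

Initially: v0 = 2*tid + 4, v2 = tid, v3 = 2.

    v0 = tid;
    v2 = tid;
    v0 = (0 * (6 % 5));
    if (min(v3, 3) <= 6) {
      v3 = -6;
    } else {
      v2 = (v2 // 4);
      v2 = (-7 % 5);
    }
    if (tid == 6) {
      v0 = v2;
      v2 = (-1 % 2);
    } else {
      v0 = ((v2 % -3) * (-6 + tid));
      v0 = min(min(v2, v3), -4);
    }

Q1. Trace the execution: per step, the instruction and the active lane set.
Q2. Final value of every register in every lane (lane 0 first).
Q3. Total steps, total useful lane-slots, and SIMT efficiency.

step 0: v0 <- tid                    {0,1,2,3,4,5,6,7}
step 1: v2 <- tid                    {0,1,2,3,4,5,6,7}
step 2: v0 <- (0 * (6 % 5))          {0,1,2,3,4,5,6,7}
step 3: eval (min(v3, 3) <= 6)       {0,1,2,3,4,5,6,7}
step 4: v3 <- -6                     {0,1,2,3,4,5,6,7}
step 5: eval (tid == 6)              {0,1,2,3,4,5,6,7}
step 6: v0 <- v2                     {6}
step 7: v2 <- (-1 % 2)               {6}
step 8: v0 <- ((v2 % -3) * (-6 + tid)) {0,1,2,3,4,5,7}
step 9: v0 <- min(min(v2, v3), -4)   {0,1,2,3,4,5,7}

Answer: 10 steps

v0: -6,-6,-6,-6,-6,-6,6,-6
v2: 0,1,2,3,4,5,1,7
v3: -6,-6,-6,-6,-6,-6,-6,-6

steps = 10; useful = 64; efficiency = 64/80 = 4/5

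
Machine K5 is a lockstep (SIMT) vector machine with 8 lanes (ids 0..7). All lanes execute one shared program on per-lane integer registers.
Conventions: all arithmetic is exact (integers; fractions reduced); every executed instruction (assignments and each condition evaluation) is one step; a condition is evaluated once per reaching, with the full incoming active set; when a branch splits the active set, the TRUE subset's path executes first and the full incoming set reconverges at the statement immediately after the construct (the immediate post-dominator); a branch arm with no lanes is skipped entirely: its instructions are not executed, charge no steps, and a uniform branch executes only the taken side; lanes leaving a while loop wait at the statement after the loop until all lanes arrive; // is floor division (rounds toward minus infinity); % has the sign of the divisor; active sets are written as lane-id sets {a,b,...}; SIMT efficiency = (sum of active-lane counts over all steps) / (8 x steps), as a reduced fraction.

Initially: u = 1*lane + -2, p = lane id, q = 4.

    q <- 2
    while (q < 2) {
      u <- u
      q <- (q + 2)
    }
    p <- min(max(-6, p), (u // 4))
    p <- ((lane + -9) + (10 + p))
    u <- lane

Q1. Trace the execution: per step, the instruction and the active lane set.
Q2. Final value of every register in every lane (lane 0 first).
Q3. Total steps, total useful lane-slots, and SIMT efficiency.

step 0: q <- 2                       {0,1,2,3,4,5,6,7}
step 1: eval (q < 2)                 {0,1,2,3,4,5,6,7}
step 2: p <- min(max(-6, p), (u // 4)) {0,1,2,3,4,5,6,7}
step 3: p <- ((lane + -9) + (10 + p)) {0,1,2,3,4,5,6,7}
step 4: u <- lane                    {0,1,2,3,4,5,6,7}

Answer: 5 steps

u: 0,1,2,3,4,5,6,7
p: 0,1,3,4,5,6,8,9
q: 2,2,2,2,2,2,2,2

steps = 5; useful = 40; efficiency = 40/40 = 1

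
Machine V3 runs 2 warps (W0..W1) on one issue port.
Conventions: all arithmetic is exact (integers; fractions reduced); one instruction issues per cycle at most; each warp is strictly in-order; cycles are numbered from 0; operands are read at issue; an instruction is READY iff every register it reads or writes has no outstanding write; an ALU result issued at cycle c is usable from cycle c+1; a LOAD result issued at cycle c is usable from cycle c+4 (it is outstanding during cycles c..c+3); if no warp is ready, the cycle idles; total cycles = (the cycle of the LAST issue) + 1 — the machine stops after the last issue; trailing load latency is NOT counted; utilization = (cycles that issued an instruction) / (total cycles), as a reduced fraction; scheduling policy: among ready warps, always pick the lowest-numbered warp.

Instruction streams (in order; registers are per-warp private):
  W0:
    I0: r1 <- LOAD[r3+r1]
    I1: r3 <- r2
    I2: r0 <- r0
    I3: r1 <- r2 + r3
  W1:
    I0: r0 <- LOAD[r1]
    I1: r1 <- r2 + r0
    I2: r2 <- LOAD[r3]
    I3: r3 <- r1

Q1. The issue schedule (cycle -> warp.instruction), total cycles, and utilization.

cycle 0: W0.I0
cycle 1: W0.I1
cycle 2: W0.I2
cycle 3: W1.I0
cycle 4: W0.I3
cycle 5: idle
cycle 6: idle
cycle 7: W1.I1
cycle 8: W1.I2
cycle 9: W1.I3

Answer: 10 cycles, utilization 4/5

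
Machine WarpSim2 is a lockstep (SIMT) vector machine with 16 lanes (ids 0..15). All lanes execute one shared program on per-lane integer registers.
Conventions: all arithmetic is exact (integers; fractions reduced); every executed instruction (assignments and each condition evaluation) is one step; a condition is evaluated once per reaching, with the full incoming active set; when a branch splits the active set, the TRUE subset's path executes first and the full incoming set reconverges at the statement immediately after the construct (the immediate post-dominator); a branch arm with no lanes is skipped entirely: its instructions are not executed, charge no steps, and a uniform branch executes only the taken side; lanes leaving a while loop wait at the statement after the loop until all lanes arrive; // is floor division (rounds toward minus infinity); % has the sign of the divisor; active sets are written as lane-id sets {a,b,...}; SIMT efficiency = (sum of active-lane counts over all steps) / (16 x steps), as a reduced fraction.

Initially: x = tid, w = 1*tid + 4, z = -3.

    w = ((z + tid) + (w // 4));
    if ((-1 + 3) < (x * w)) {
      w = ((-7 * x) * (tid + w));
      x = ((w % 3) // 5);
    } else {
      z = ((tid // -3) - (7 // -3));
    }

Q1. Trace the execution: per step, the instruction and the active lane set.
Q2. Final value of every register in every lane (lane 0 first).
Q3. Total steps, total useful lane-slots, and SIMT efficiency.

step 0: w <- ((z + tid) + (w // 4))  {0,1,2,3,4,5,6,7,8,9,10,11,12,13,14,15}
step 1: eval ((-1 + 3) < (x * w))    {0,1,2,3,4,5,6,7,8,9,10,11,12,13,14,15}
step 2: w <- ((-7 * x) * (tid + w))  {3,4,5,6,7,8,9,10,11,12,13,14,15}
step 3: x <- ((w % 3) // 5)          {3,4,5,6,7,8,9,10,11,12,13,14,15}
step 4: z <- ((tid // -3) - (7 // -3)) {0,1,2}

Answer: 5 steps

x: 0,1,2,0,0,0,0,0,0,0,0,0,0,0,0,0
w: -2,-1,0,-84,-196,-315,-462,-637,-896,-1134,-1400,-1694,-2100,-2457,-2842,-3255
z: 3,2,2,-3,-3,-3,-3,-3,-3,-3,-3,-3,-3,-3,-3,-3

steps = 5; useful = 61; efficiency = 61/80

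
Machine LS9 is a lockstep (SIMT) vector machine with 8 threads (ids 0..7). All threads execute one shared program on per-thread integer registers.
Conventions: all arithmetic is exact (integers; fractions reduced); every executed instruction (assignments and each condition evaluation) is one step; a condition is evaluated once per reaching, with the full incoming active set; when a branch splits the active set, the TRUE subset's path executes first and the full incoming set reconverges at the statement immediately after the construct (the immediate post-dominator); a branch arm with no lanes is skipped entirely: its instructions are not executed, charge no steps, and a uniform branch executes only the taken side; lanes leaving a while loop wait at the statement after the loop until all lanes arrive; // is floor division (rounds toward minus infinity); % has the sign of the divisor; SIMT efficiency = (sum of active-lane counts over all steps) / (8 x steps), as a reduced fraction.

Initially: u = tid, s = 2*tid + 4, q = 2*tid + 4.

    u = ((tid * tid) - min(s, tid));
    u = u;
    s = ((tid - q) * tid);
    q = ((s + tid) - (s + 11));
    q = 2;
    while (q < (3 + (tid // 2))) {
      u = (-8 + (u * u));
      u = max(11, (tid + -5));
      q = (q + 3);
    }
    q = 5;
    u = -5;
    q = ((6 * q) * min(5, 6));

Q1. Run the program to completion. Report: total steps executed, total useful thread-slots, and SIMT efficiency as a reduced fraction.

Answer: 17 steps, 112 useful, 14/17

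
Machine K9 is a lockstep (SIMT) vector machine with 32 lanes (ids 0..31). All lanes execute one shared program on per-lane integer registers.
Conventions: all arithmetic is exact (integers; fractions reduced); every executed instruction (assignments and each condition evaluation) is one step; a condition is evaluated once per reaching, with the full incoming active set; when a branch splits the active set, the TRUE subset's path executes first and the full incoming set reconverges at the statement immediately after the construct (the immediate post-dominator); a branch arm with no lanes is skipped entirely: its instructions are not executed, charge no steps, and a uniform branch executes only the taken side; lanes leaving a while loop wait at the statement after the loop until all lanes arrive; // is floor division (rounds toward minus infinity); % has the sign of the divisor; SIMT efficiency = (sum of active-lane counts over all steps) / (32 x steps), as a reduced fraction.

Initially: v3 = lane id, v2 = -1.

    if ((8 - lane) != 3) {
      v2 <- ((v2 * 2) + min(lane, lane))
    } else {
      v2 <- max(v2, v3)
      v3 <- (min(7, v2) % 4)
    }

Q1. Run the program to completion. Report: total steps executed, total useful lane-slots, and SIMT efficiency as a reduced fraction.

Answer: 4 steps, 65 useful, 65/128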